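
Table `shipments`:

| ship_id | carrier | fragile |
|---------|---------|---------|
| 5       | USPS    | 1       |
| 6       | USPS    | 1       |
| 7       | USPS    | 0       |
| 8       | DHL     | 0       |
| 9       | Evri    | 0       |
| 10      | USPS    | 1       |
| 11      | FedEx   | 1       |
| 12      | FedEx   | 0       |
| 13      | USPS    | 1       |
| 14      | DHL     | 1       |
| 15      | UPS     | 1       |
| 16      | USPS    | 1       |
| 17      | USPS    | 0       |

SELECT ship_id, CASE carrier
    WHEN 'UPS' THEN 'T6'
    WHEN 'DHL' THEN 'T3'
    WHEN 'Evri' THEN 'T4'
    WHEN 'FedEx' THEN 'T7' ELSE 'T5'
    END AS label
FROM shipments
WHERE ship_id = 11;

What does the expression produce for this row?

T7

ship_id = 11: carrier=FedEx, fragile=1.
carrier='UPS' → false
carrier='DHL' → false
carrier='Evri' → false
carrier='FedEx' → true → T7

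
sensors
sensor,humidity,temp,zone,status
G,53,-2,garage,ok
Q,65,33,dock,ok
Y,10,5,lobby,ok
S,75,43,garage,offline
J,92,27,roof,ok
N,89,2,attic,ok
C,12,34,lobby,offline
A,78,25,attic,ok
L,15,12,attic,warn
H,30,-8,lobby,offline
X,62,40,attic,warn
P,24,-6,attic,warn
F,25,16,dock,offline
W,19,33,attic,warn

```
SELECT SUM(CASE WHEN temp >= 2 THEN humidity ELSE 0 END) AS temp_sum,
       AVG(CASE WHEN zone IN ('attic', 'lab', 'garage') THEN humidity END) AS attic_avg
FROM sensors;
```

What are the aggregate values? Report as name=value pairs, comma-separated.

temp_sum=542, attic_avg=51.875

[temp_sum: temp >= 2]
sensor=G: ✗
sensor=Q: ✓ → 65
sensor=Y: ✓ → 10
sensor=S: ✓ → 75
sensor=J: ✓ → 92
sensor=N: ✓ → 89
sensor=C: ✓ → 12
sensor=A: ✓ → 78
sensor=L: ✓ → 15
sensor=H: ✗
sensor=X: ✓ → 62
sensor=P: ✗
sensor=F: ✓ → 25
sensor=W: ✓ → 19
temp_sum = 65 + 10 + 75 + 92 + 89 + 12 + 78 + 15 + 62 + 25 + 19 = 542
—
[attic_avg: zone IN ('attic', 'lab', 'garage')]
sensor=G: ✓ → 53
sensor=Q: ✗
sensor=Y: ✗
sensor=S: ✓ → 75
sensor=J: ✗
sensor=N: ✓ → 89
sensor=C: ✗
sensor=A: ✓ → 78
sensor=L: ✓ → 15
sensor=H: ✗
sensor=X: ✓ → 62
sensor=P: ✓ → 24
sensor=F: ✗
sensor=W: ✓ → 19
attic_avg = (53 + 75 + 89 + 78 + 15 + 62 + 24 + 19) / 8 = 51.875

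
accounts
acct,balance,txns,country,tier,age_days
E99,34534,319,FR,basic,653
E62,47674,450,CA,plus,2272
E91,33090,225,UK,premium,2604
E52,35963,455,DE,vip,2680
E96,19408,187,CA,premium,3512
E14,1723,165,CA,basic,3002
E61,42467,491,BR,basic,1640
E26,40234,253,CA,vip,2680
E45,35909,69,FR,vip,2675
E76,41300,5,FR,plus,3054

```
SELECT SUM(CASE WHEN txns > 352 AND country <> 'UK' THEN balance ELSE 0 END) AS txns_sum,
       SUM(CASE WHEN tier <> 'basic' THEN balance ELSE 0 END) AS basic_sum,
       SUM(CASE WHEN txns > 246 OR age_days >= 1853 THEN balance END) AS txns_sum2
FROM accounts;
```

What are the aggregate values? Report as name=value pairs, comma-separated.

txns_sum=126104, basic_sum=253578, txns_sum2=332302

[txns_sum: txns > 352 AND country <> 'UK']
acct=E99: ✗
acct=E62: ✓ → 47674
acct=E91: ✗
acct=E52: ✓ → 35963
acct=E96: ✗
acct=E14: ✗
acct=E61: ✓ → 42467
acct=E26: ✗
acct=E45: ✗
acct=E76: ✗
txns_sum = 47674 + 35963 + 42467 = 126104
—
[basic_sum: tier <> 'basic']
acct=E99: ✗
acct=E62: ✓ → 47674
acct=E91: ✓ → 33090
acct=E52: ✓ → 35963
acct=E96: ✓ → 19408
acct=E14: ✗
acct=E61: ✗
acct=E26: ✓ → 40234
acct=E45: ✓ → 35909
acct=E76: ✓ → 41300
basic_sum = 47674 + 33090 + 35963 + 19408 + 40234 + 35909 + 41300 = 253578
—
[txns_sum2: txns > 246 OR age_days >= 1853]
acct=E99: ✓ → 34534
acct=E62: ✓ → 47674
acct=E91: ✓ → 33090
acct=E52: ✓ → 35963
acct=E96: ✓ → 19408
acct=E14: ✓ → 1723
acct=E61: ✓ → 42467
acct=E26: ✓ → 40234
acct=E45: ✓ → 35909
acct=E76: ✓ → 41300
txns_sum2 = 34534 + 47674 + 33090 + 35963 + 19408 + 1723 + 42467 + 40234 + 35909 + 41300 = 332302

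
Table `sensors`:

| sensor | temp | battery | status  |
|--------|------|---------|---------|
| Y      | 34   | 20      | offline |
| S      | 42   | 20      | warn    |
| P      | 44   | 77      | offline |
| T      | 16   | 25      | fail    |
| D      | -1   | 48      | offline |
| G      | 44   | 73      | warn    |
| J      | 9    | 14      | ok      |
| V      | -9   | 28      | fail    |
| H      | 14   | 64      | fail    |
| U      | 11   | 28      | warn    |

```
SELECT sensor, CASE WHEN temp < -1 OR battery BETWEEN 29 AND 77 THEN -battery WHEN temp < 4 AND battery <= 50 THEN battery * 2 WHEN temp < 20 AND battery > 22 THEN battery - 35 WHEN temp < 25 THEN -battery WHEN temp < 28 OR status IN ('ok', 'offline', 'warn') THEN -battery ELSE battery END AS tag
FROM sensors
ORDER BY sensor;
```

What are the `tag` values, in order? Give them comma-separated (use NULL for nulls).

-48, -73, -64, -14, -77, -20, -10, -7, -28, -20

sensor=D: temp < -1 OR battery BETWEEN 29 AND 77 → -48
sensor=G: temp < -1 OR battery BETWEEN 29 AND 77 → -73
sensor=H: temp < -1 OR battery BETWEEN 29 AND 77 → -64
sensor=J: temp < 25 → -14
sensor=P: temp < -1 OR battery BETWEEN 29 AND 77 → -77
sensor=S: temp < 28 OR status IN ('ok', 'offline', 'warn') → -20
sensor=T: temp < 20 AND battery > 22 → -10
sensor=U: temp < 20 AND battery > 22 → -7
sensor=V: temp < -1 OR battery BETWEEN 29 AND 77 → -28
sensor=Y: temp < 28 OR status IN ('ok', 'offline', 'warn') → -20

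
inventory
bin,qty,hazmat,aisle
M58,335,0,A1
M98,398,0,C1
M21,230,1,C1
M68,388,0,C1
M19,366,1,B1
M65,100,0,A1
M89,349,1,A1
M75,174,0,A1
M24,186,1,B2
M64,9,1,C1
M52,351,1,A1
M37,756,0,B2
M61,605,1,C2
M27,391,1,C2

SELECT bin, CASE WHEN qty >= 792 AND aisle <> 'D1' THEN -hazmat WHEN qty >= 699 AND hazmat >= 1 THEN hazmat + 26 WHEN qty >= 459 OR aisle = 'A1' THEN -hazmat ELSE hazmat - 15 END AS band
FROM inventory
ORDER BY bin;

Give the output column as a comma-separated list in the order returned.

bin=M19: ELSE → -14
bin=M21: ELSE → -14
bin=M24: ELSE → -14
bin=M27: ELSE → -14
bin=M37: qty >= 459 OR aisle = 'A1' → 0
bin=M52: qty >= 459 OR aisle = 'A1' → -1
bin=M58: qty >= 459 OR aisle = 'A1' → 0
bin=M61: qty >= 459 OR aisle = 'A1' → -1
bin=M64: ELSE → -14
bin=M65: qty >= 459 OR aisle = 'A1' → 0
bin=M68: ELSE → -15
bin=M75: qty >= 459 OR aisle = 'A1' → 0
bin=M89: qty >= 459 OR aisle = 'A1' → -1
bin=M98: ELSE → -15

-14, -14, -14, -14, 0, -1, 0, -1, -14, 0, -15, 0, -1, -15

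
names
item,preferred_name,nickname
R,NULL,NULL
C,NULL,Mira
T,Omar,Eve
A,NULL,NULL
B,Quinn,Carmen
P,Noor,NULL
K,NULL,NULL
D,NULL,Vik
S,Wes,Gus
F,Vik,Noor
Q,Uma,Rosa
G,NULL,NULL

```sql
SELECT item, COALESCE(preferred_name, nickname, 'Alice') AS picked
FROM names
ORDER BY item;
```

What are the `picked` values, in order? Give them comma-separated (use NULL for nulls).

item=A: preferred_name=NULL, nickname=NULL, → literal Alice → Alice
item=B: preferred_name=Quinn → Quinn
item=C: preferred_name=NULL, nickname=Mira → Mira
item=D: preferred_name=NULL, nickname=Vik → Vik
item=F: preferred_name=Vik → Vik
item=G: preferred_name=NULL, nickname=NULL, → literal Alice → Alice
item=K: preferred_name=NULL, nickname=NULL, → literal Alice → Alice
item=P: preferred_name=Noor → Noor
item=Q: preferred_name=Uma → Uma
item=R: preferred_name=NULL, nickname=NULL, → literal Alice → Alice
item=S: preferred_name=Wes → Wes
item=T: preferred_name=Omar → Omar

Alice, Quinn, Mira, Vik, Vik, Alice, Alice, Noor, Uma, Alice, Wes, Omar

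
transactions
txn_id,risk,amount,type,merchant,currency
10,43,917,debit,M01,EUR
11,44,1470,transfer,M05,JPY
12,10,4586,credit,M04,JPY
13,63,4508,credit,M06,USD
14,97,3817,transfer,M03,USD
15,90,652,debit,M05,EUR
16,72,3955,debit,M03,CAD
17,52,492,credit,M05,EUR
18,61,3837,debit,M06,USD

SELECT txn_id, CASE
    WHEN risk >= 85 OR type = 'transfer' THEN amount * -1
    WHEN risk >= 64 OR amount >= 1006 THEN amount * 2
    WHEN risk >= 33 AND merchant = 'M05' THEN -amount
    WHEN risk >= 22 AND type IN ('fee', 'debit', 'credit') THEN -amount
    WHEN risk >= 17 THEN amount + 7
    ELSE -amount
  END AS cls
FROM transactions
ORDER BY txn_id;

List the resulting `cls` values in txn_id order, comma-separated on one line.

-917, -1470, 9172, 9016, -3817, -652, 7910, -492, 7674

txn_id=10: risk >= 22 AND type IN ('fee', 'debit', 'credit') → -917
txn_id=11: risk >= 85 OR type = 'transfer' → -1470
txn_id=12: risk >= 64 OR amount >= 1006 → 9172
txn_id=13: risk >= 64 OR amount >= 1006 → 9016
txn_id=14: risk >= 85 OR type = 'transfer' → -3817
txn_id=15: risk >= 85 OR type = 'transfer' → -652
txn_id=16: risk >= 64 OR amount >= 1006 → 7910
txn_id=17: risk >= 33 AND merchant = 'M05' → -492
txn_id=18: risk >= 64 OR amount >= 1006 → 7674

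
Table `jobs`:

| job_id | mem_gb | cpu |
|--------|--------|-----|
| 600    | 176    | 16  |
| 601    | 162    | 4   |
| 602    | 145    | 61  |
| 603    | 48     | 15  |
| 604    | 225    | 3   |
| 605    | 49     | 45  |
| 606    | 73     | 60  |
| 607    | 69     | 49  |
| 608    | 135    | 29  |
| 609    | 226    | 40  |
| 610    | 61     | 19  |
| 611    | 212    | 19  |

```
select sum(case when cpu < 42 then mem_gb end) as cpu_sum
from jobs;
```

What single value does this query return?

job_id=600: ✓ → 176
job_id=601: ✓ → 162
job_id=602: ✗
job_id=603: ✓ → 48
job_id=604: ✓ → 225
job_id=605: ✗
job_id=606: ✗
job_id=607: ✗
job_id=608: ✓ → 135
job_id=609: ✓ → 226
job_id=610: ✓ → 61
job_id=611: ✓ → 212
cpu_sum = 176 + 162 + 48 + 225 + 135 + 226 + 61 + 212 = 1245

1245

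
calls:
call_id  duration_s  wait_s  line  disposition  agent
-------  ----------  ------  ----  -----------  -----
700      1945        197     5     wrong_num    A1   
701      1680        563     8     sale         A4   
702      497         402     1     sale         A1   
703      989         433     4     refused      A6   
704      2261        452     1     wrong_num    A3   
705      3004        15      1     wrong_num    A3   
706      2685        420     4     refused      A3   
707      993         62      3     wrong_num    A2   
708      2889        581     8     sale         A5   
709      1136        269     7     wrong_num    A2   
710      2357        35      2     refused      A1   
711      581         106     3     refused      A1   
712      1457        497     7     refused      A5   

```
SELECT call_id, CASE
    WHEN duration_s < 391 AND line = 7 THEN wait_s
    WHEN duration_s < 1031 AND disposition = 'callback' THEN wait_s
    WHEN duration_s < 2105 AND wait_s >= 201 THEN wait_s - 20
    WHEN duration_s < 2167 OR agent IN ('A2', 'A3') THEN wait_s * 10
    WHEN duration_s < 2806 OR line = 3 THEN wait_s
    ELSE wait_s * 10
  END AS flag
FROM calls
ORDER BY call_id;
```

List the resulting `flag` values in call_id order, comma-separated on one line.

call_id=700: duration_s < 2167 OR agent IN ('A2', 'A3') → 1970
call_id=701: duration_s < 2105 AND wait_s >= 201 → 543
call_id=702: duration_s < 2105 AND wait_s >= 201 → 382
call_id=703: duration_s < 2105 AND wait_s >= 201 → 413
call_id=704: duration_s < 2167 OR agent IN ('A2', 'A3') → 4520
call_id=705: duration_s < 2167 OR agent IN ('A2', 'A3') → 150
call_id=706: duration_s < 2167 OR agent IN ('A2', 'A3') → 4200
call_id=707: duration_s < 2167 OR agent IN ('A2', 'A3') → 620
call_id=708: ELSE → 5810
call_id=709: duration_s < 2105 AND wait_s >= 201 → 249
call_id=710: duration_s < 2806 OR line = 3 → 35
call_id=711: duration_s < 2167 OR agent IN ('A2', 'A3') → 1060
call_id=712: duration_s < 2105 AND wait_s >= 201 → 477

1970, 543, 382, 413, 4520, 150, 4200, 620, 5810, 249, 35, 1060, 477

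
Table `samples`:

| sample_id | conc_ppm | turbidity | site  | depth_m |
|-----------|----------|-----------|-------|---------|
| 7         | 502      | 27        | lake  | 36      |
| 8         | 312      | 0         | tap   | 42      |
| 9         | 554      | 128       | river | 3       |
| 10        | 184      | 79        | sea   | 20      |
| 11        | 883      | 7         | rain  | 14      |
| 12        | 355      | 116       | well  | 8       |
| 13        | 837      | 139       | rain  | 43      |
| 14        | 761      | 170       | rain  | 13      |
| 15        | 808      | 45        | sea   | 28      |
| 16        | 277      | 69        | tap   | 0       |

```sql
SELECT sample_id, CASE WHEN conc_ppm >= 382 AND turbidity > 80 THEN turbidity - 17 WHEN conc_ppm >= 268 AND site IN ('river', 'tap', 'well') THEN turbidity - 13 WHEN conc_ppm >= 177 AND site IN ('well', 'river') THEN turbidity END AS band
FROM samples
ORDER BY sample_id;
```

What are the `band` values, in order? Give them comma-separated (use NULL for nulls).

NULL, -13, 111, NULL, NULL, 103, 122, 153, NULL, 56

sample_id=7: (no match → NULL) → NULL
sample_id=8: conc_ppm >= 268 AND site IN ('river', 'tap', 'well') → -13
sample_id=9: conc_ppm >= 382 AND turbidity > 80 → 111
sample_id=10: (no match → NULL) → NULL
sample_id=11: (no match → NULL) → NULL
sample_id=12: conc_ppm >= 268 AND site IN ('river', 'tap', 'well') → 103
sample_id=13: conc_ppm >= 382 AND turbidity > 80 → 122
sample_id=14: conc_ppm >= 382 AND turbidity > 80 → 153
sample_id=15: (no match → NULL) → NULL
sample_id=16: conc_ppm >= 268 AND site IN ('river', 'tap', 'well') → 56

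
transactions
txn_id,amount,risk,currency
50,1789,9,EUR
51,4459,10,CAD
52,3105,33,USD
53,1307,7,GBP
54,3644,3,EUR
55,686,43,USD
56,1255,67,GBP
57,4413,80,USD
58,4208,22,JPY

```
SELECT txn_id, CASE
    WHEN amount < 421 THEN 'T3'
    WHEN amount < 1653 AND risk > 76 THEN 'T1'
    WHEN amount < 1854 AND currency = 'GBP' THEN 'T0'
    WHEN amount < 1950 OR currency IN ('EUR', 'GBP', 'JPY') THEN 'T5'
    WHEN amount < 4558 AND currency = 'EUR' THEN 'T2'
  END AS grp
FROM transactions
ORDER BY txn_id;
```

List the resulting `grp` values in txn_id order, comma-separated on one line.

txn_id=50: amount < 1950 OR currency IN ('EUR', 'GBP', 'JPY') → T5
txn_id=51: (no match → NULL) → NULL
txn_id=52: (no match → NULL) → NULL
txn_id=53: amount < 1854 AND currency = 'GBP' → T0
txn_id=54: amount < 1950 OR currency IN ('EUR', 'GBP', 'JPY') → T5
txn_id=55: amount < 1950 OR currency IN ('EUR', 'GBP', 'JPY') → T5
txn_id=56: amount < 1854 AND currency = 'GBP' → T0
txn_id=57: (no match → NULL) → NULL
txn_id=58: amount < 1950 OR currency IN ('EUR', 'GBP', 'JPY') → T5

T5, NULL, NULL, T0, T5, T5, T0, NULL, T5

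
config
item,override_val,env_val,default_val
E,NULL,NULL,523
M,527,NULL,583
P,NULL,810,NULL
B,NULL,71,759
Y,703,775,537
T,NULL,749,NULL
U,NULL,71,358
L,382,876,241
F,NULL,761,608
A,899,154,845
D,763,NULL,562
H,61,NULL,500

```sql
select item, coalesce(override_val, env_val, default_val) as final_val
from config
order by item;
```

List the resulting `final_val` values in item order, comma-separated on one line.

item=A: override_val=899 → 899
item=B: override_val=NULL, env_val=71 → 71
item=D: override_val=763 → 763
item=E: override_val=NULL, env_val=NULL, default_val=523 → 523
item=F: override_val=NULL, env_val=761 → 761
item=H: override_val=61 → 61
item=L: override_val=382 → 382
item=M: override_val=527 → 527
item=P: override_val=NULL, env_val=810 → 810
item=T: override_val=NULL, env_val=749 → 749
item=U: override_val=NULL, env_val=71 → 71
item=Y: override_val=703 → 703

899, 71, 763, 523, 761, 61, 382, 527, 810, 749, 71, 703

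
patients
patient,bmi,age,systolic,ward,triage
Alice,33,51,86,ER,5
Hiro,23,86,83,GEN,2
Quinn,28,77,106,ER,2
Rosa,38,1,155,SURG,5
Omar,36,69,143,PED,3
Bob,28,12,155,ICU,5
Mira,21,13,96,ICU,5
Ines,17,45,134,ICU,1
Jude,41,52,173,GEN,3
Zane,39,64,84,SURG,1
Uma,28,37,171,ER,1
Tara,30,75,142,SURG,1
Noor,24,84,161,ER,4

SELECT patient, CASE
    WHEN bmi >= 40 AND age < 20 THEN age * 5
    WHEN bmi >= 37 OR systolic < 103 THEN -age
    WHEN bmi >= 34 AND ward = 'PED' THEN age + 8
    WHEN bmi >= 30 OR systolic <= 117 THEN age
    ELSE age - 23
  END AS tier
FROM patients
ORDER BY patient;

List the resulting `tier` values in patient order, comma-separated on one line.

patient=Alice: bmi >= 37 OR systolic < 103 → -51
patient=Bob: ELSE → -11
patient=Hiro: bmi >= 37 OR systolic < 103 → -86
patient=Ines: ELSE → 22
patient=Jude: bmi >= 37 OR systolic < 103 → -52
patient=Mira: bmi >= 37 OR systolic < 103 → -13
patient=Noor: ELSE → 61
patient=Omar: bmi >= 34 AND ward = 'PED' → 77
patient=Quinn: bmi >= 30 OR systolic <= 117 → 77
patient=Rosa: bmi >= 37 OR systolic < 103 → -1
patient=Tara: bmi >= 30 OR systolic <= 117 → 75
patient=Uma: ELSE → 14
patient=Zane: bmi >= 37 OR systolic < 103 → -64

-51, -11, -86, 22, -52, -13, 61, 77, 77, -1, 75, 14, -64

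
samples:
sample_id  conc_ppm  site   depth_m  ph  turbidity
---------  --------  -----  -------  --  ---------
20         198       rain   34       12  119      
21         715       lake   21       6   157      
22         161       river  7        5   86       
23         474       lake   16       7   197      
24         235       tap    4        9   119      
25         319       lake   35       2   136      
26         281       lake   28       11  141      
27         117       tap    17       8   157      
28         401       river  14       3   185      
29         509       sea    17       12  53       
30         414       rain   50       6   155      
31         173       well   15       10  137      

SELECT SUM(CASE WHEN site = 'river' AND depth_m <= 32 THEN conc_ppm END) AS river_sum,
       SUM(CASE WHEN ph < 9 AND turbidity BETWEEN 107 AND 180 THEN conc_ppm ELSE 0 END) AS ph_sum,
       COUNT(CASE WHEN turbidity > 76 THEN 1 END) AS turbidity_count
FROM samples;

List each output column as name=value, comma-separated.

river_sum=562, ph_sum=1565, turbidity_count=11

[river_sum: site = 'river' AND depth_m <= 32]
sample_id=20: ✗
sample_id=21: ✗
sample_id=22: ✓ → 161
sample_id=23: ✗
sample_id=24: ✗
sample_id=25: ✗
sample_id=26: ✗
sample_id=27: ✗
sample_id=28: ✓ → 401
sample_id=29: ✗
sample_id=30: ✗
sample_id=31: ✗
river_sum = 161 + 401 = 562
—
[ph_sum: ph < 9 AND turbidity BETWEEN 107 AND 180]
sample_id=20: ✗
sample_id=21: ✓ → 715
sample_id=22: ✗
sample_id=23: ✗
sample_id=24: ✗
sample_id=25: ✓ → 319
sample_id=26: ✗
sample_id=27: ✓ → 117
sample_id=28: ✗
sample_id=29: ✗
sample_id=30: ✓ → 414
sample_id=31: ✗
ph_sum = 715 + 319 + 117 + 414 = 1565
—
[turbidity_count: turbidity > 76]
sample_id=20: ✓ → 1
sample_id=21: ✓ → 1
sample_id=22: ✓ → 1
sample_id=23: ✓ → 1
sample_id=24: ✓ → 1
sample_id=25: ✓ → 1
sample_id=26: ✓ → 1
sample_id=27: ✓ → 1
sample_id=28: ✓ → 1
sample_id=29: ✗
sample_id=30: ✓ → 1
sample_id=31: ✓ → 1
turbidity_count = COUNT(1, 1, 1, 1, 1, 1, 1, 1, 1, 1, 1) = 11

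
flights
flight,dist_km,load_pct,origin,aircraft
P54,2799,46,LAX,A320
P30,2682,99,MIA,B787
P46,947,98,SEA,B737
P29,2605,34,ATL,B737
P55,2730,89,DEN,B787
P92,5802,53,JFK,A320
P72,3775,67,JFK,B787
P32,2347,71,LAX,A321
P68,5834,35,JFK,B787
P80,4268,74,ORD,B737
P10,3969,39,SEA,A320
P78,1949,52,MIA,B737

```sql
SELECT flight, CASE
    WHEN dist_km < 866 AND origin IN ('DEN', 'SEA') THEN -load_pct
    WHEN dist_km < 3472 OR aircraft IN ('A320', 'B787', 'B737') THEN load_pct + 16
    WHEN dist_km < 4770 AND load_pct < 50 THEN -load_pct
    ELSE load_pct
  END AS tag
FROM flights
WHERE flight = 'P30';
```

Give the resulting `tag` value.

flight = P30: dist_km=2682, load_pct=99, origin=MIA, aircraft=B787.
dist_km < 866 AND origin IN ('DEN', 'SEA') → false
dist_km < 3472 OR aircraft IN ('A320', 'B787', 'B737') → true → 115

115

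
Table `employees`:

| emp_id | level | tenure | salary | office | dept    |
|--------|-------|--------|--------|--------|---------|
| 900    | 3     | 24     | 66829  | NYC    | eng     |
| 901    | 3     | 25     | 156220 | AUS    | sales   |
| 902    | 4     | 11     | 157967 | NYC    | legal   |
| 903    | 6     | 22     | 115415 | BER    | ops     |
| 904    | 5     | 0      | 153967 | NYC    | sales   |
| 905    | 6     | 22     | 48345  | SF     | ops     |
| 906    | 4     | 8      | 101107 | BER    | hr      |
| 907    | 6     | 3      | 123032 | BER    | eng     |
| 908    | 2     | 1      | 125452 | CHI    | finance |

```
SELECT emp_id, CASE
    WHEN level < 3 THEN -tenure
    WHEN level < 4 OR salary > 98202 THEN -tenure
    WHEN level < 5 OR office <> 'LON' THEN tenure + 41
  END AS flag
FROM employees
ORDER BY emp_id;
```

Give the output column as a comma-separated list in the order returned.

-24, -25, -11, -22, 0, 63, -8, -3, -1

emp_id=900: level < 4 OR salary > 98202 → -24
emp_id=901: level < 4 OR salary > 98202 → -25
emp_id=902: level < 4 OR salary > 98202 → -11
emp_id=903: level < 4 OR salary > 98202 → -22
emp_id=904: level < 4 OR salary > 98202 → 0
emp_id=905: level < 5 OR office <> 'LON' → 63
emp_id=906: level < 4 OR salary > 98202 → -8
emp_id=907: level < 4 OR salary > 98202 → -3
emp_id=908: level < 3 → -1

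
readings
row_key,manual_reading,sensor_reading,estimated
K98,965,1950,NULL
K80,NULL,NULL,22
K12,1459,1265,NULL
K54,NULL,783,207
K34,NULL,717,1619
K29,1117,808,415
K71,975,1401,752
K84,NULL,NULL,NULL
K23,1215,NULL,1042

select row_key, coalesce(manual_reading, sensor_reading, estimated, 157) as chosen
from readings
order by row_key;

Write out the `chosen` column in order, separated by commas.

row_key=K12: manual_reading=1459 → 1459
row_key=K23: manual_reading=1215 → 1215
row_key=K29: manual_reading=1117 → 1117
row_key=K34: manual_reading=NULL, sensor_reading=717 → 717
row_key=K54: manual_reading=NULL, sensor_reading=783 → 783
row_key=K71: manual_reading=975 → 975
row_key=K80: manual_reading=NULL, sensor_reading=NULL, estimated=22 → 22
row_key=K84: manual_reading=NULL, sensor_reading=NULL, estimated=NULL, → literal 157 → 157
row_key=K98: manual_reading=965 → 965

1459, 1215, 1117, 717, 783, 975, 22, 157, 965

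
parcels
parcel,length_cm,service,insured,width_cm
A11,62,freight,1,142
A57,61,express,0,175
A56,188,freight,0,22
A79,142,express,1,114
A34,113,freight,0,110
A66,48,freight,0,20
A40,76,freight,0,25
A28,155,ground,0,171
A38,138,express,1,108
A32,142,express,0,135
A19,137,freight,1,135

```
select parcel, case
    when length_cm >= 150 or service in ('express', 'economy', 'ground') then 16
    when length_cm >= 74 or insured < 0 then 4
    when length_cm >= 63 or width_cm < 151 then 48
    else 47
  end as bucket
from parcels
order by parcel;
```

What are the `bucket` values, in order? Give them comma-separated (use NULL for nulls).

parcel=A11: length_cm >= 63 or width_cm < 151 → 48
parcel=A19: length_cm >= 74 or insured < 0 → 4
parcel=A28: length_cm >= 150 or service in ('express', 'economy', 'ground') → 16
parcel=A32: length_cm >= 150 or service in ('express', 'economy', 'ground') → 16
parcel=A34: length_cm >= 74 or insured < 0 → 4
parcel=A38: length_cm >= 150 or service in ('express', 'economy', 'ground') → 16
parcel=A40: length_cm >= 74 or insured < 0 → 4
parcel=A56: length_cm >= 150 or service in ('express', 'economy', 'ground') → 16
parcel=A57: length_cm >= 150 or service in ('express', 'economy', 'ground') → 16
parcel=A66: length_cm >= 63 or width_cm < 151 → 48
parcel=A79: length_cm >= 150 or service in ('express', 'economy', 'ground') → 16

48, 4, 16, 16, 4, 16, 4, 16, 16, 48, 16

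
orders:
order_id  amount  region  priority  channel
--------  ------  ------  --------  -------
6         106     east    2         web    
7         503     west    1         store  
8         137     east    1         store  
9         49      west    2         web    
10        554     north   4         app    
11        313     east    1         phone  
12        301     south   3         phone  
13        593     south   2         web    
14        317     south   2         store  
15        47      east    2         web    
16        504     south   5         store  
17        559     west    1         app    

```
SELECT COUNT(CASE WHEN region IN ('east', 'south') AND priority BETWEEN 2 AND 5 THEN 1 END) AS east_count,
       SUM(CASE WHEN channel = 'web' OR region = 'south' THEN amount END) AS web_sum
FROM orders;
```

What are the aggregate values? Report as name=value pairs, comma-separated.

east_count=6, web_sum=1917

[east_count: region IN ('east', 'south') AND priority BETWEEN 2 AND 5]
order_id=6: ✓ → 1
order_id=7: ✗
order_id=8: ✗
order_id=9: ✗
order_id=10: ✗
order_id=11: ✗
order_id=12: ✓ → 1
order_id=13: ✓ → 1
order_id=14: ✓ → 1
order_id=15: ✓ → 1
order_id=16: ✓ → 1
order_id=17: ✗
east_count = COUNT(1, 1, 1, 1, 1, 1) = 6
—
[web_sum: channel = 'web' OR region = 'south']
order_id=6: ✓ → 106
order_id=7: ✗
order_id=8: ✗
order_id=9: ✓ → 49
order_id=10: ✗
order_id=11: ✗
order_id=12: ✓ → 301
order_id=13: ✓ → 593
order_id=14: ✓ → 317
order_id=15: ✓ → 47
order_id=16: ✓ → 504
order_id=17: ✗
web_sum = 106 + 49 + 301 + 593 + 317 + 47 + 504 = 1917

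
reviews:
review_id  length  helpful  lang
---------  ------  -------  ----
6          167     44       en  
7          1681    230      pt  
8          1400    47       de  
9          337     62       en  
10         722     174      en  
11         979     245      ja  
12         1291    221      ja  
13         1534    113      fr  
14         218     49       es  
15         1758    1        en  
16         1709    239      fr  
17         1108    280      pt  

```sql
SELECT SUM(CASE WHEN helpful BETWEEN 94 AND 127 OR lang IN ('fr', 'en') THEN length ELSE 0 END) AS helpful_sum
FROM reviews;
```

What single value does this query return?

6227

review_id=6: ✓ → 167
review_id=7: ✗
review_id=8: ✗
review_id=9: ✓ → 337
review_id=10: ✓ → 722
review_id=11: ✗
review_id=12: ✗
review_id=13: ✓ → 1534
review_id=14: ✗
review_id=15: ✓ → 1758
review_id=16: ✓ → 1709
review_id=17: ✗
helpful_sum = 167 + 337 + 722 + 1534 + 1758 + 1709 = 6227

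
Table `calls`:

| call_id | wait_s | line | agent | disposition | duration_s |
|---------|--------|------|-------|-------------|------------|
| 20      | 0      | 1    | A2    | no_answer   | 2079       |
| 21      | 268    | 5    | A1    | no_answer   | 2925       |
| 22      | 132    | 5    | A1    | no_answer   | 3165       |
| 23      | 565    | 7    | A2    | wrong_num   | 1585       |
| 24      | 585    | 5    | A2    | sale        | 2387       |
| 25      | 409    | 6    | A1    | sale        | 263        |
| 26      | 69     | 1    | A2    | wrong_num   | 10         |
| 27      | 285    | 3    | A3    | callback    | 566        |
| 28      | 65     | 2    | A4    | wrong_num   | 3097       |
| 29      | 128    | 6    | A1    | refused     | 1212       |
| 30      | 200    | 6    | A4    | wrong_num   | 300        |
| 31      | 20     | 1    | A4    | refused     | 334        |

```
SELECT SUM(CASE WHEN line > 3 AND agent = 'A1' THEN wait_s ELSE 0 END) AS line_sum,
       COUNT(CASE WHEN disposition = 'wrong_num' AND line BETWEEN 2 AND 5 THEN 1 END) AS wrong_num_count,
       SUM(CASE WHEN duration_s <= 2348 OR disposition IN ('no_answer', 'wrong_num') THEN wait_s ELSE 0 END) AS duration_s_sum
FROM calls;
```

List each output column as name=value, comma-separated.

line_sum=937, wrong_num_count=1, duration_s_sum=2141

[line_sum: line > 3 AND agent = 'A1']
call_id=20: ✗
call_id=21: ✓ → 268
call_id=22: ✓ → 132
call_id=23: ✗
call_id=24: ✗
call_id=25: ✓ → 409
call_id=26: ✗
call_id=27: ✗
call_id=28: ✗
call_id=29: ✓ → 128
call_id=30: ✗
call_id=31: ✗
line_sum = 268 + 132 + 409 + 128 = 937
—
[wrong_num_count: disposition = 'wrong_num' AND line BETWEEN 2 AND 5]
call_id=20: ✗
call_id=21: ✗
call_id=22: ✗
call_id=23: ✗
call_id=24: ✗
call_id=25: ✗
call_id=26: ✗
call_id=27: ✗
call_id=28: ✓ → 1
call_id=29: ✗
call_id=30: ✗
call_id=31: ✗
wrong_num_count = COUNT(1) = 1
—
[duration_s_sum: duration_s <= 2348 OR disposition IN ('no_answer', 'wrong_num')]
call_id=20: ✓ → 0
call_id=21: ✓ → 268
call_id=22: ✓ → 132
call_id=23: ✓ → 565
call_id=24: ✗
call_id=25: ✓ → 409
call_id=26: ✓ → 69
call_id=27: ✓ → 285
call_id=28: ✓ → 65
call_id=29: ✓ → 128
call_id=30: ✓ → 200
call_id=31: ✓ → 20
duration_s_sum = 268 + 132 + 565 + 409 + 69 + 285 + 65 + 128 + 200 + 20 = 2141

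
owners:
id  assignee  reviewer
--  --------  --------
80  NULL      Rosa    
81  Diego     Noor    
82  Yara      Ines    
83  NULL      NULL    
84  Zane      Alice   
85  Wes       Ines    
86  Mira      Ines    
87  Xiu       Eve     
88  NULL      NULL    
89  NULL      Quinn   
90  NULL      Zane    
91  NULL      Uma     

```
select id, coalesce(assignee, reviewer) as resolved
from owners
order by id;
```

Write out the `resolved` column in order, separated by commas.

Rosa, Diego, Yara, NULL, Zane, Wes, Mira, Xiu, NULL, Quinn, Zane, Uma

id=80: assignee=NULL, reviewer=Rosa → Rosa
id=81: assignee=Diego → Diego
id=82: assignee=Yara → Yara
id=83: assignee=NULL, reviewer=NULL (all NULL) → NULL
id=84: assignee=Zane → Zane
id=85: assignee=Wes → Wes
id=86: assignee=Mira → Mira
id=87: assignee=Xiu → Xiu
id=88: assignee=NULL, reviewer=NULL (all NULL) → NULL
id=89: assignee=NULL, reviewer=Quinn → Quinn
id=90: assignee=NULL, reviewer=Zane → Zane
id=91: assignee=NULL, reviewer=Uma → Uma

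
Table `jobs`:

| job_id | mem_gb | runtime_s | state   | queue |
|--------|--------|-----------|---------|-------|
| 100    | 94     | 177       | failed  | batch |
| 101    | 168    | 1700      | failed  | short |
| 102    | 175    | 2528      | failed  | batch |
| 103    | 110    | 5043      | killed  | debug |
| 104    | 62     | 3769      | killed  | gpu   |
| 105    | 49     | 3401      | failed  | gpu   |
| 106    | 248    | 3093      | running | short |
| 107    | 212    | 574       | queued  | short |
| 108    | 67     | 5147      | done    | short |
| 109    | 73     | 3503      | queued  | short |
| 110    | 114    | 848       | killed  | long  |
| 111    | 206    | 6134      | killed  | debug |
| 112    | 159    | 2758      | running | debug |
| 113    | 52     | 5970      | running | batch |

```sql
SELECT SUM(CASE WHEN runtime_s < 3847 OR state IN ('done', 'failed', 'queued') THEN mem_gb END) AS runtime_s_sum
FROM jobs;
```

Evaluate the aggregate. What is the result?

1421

job_id=100: ✓ → 94
job_id=101: ✓ → 168
job_id=102: ✓ → 175
job_id=103: ✗
job_id=104: ✓ → 62
job_id=105: ✓ → 49
job_id=106: ✓ → 248
job_id=107: ✓ → 212
job_id=108: ✓ → 67
job_id=109: ✓ → 73
job_id=110: ✓ → 114
job_id=111: ✗
job_id=112: ✓ → 159
job_id=113: ✗
runtime_s_sum = 94 + 168 + 175 + 62 + 49 + 248 + 212 + 67 + 73 + 114 + 159 = 1421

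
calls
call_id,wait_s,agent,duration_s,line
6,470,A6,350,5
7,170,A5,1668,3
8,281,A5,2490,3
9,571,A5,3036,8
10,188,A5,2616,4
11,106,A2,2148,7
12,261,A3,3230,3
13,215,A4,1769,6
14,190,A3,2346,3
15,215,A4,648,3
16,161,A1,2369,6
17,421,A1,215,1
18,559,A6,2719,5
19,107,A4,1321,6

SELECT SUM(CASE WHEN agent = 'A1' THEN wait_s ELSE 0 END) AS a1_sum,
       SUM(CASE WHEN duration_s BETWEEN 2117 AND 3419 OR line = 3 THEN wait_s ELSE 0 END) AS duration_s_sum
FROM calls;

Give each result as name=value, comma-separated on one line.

[a1_sum: agent = 'A1']
call_id=6: ✗
call_id=7: ✗
call_id=8: ✗
call_id=9: ✗
call_id=10: ✗
call_id=11: ✗
call_id=12: ✗
call_id=13: ✗
call_id=14: ✗
call_id=15: ✗
call_id=16: ✓ → 161
call_id=17: ✓ → 421
call_id=18: ✗
call_id=19: ✗
a1_sum = 161 + 421 = 582
—
[duration_s_sum: duration_s BETWEEN 2117 AND 3419 OR line = 3]
call_id=6: ✗
call_id=7: ✓ → 170
call_id=8: ✓ → 281
call_id=9: ✓ → 571
call_id=10: ✓ → 188
call_id=11: ✓ → 106
call_id=12: ✓ → 261
call_id=13: ✗
call_id=14: ✓ → 190
call_id=15: ✓ → 215
call_id=16: ✓ → 161
call_id=17: ✗
call_id=18: ✓ → 559
call_id=19: ✗
duration_s_sum = 170 + 281 + 571 + 188 + 106 + 261 + 190 + 215 + 161 + 559 = 2702

a1_sum=582, duration_s_sum=2702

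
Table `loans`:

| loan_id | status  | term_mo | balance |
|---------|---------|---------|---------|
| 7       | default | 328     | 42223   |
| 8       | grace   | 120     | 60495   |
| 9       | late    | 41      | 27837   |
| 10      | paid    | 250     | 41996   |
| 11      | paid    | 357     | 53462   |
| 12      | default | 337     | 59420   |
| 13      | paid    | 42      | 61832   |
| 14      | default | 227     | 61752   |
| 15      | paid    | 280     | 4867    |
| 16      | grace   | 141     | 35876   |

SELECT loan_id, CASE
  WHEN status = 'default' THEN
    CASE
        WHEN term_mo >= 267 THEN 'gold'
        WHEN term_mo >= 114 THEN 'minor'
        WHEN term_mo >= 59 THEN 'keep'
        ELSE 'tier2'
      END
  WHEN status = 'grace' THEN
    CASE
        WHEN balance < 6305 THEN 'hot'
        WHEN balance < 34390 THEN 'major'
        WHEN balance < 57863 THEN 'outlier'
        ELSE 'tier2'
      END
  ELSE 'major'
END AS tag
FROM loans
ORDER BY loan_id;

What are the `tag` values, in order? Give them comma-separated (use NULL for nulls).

gold, tier2, major, major, major, gold, major, minor, major, outlier

loan_id=7: status='default' → inner[term_mo >= 267] → gold
loan_id=8: status='grace' → inner[ELSE] → tier2
loan_id=9: status='late' → outer ELSE → major
loan_id=10: status='paid' → outer ELSE → major
loan_id=11: status='paid' → outer ELSE → major
loan_id=12: status='default' → inner[term_mo >= 267] → gold
loan_id=13: status='paid' → outer ELSE → major
loan_id=14: status='default' → inner[term_mo >= 114] → minor
loan_id=15: status='paid' → outer ELSE → major
loan_id=16: status='grace' → inner[balance < 57863] → outlier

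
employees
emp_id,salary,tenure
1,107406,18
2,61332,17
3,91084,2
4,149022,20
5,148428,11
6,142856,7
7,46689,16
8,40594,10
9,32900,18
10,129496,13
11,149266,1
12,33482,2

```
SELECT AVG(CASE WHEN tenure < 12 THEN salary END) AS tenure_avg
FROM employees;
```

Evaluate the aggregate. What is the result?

100951.6666666667

emp_id=1: ✗
emp_id=2: ✗
emp_id=3: ✓ → 91084
emp_id=4: ✗
emp_id=5: ✓ → 148428
emp_id=6: ✓ → 142856
emp_id=7: ✗
emp_id=8: ✓ → 40594
emp_id=9: ✗
emp_id=10: ✗
emp_id=11: ✓ → 149266
emp_id=12: ✓ → 33482
tenure_avg = (91084 + 148428 + 142856 + 40594 + 149266 + 33482) / 6 = 100951.6666666667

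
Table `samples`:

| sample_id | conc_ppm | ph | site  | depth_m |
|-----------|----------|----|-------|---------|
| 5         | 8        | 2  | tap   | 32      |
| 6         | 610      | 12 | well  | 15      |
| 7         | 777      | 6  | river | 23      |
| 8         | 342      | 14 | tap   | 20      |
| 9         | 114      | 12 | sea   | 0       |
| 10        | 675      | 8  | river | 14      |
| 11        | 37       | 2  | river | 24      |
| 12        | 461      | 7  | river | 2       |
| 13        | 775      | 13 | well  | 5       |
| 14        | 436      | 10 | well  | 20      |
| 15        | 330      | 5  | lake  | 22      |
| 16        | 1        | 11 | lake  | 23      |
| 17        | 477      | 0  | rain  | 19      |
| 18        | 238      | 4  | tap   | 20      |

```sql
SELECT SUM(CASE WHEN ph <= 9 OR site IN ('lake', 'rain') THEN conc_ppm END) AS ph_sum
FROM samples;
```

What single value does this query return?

sample_id=5: ✓ → 8
sample_id=6: ✗
sample_id=7: ✓ → 777
sample_id=8: ✗
sample_id=9: ✗
sample_id=10: ✓ → 675
sample_id=11: ✓ → 37
sample_id=12: ✓ → 461
sample_id=13: ✗
sample_id=14: ✗
sample_id=15: ✓ → 330
sample_id=16: ✓ → 1
sample_id=17: ✓ → 477
sample_id=18: ✓ → 238
ph_sum = 8 + 777 + 675 + 37 + 461 + 330 + 1 + 477 + 238 = 3004

3004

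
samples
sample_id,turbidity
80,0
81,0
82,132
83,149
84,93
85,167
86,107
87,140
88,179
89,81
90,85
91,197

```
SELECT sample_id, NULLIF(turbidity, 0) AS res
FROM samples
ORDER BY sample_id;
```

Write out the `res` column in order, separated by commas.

sample_id=80: turbidity=0 vs 0: equal → NULL
sample_id=81: turbidity=0 vs 0: equal → NULL
sample_id=82: turbidity=132 vs 0: differ → 132
sample_id=83: turbidity=149 vs 0: differ → 149
sample_id=84: turbidity=93 vs 0: differ → 93
sample_id=85: turbidity=167 vs 0: differ → 167
sample_id=86: turbidity=107 vs 0: differ → 107
sample_id=87: turbidity=140 vs 0: differ → 140
sample_id=88: turbidity=179 vs 0: differ → 179
sample_id=89: turbidity=81 vs 0: differ → 81
sample_id=90: turbidity=85 vs 0: differ → 85
sample_id=91: turbidity=197 vs 0: differ → 197

NULL, NULL, 132, 149, 93, 167, 107, 140, 179, 81, 85, 197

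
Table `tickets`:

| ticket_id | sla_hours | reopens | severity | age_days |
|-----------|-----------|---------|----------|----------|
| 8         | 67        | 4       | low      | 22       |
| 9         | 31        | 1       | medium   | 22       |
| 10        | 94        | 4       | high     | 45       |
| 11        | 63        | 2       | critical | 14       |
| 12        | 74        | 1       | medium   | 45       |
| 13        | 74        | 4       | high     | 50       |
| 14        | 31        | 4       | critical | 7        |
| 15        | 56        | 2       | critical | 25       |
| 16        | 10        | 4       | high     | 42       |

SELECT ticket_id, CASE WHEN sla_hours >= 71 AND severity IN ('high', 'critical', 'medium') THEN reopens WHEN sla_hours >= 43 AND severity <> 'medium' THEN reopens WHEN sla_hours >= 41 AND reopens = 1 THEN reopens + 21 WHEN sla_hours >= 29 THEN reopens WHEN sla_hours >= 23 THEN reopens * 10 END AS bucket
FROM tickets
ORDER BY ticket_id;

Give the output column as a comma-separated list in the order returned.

4, 1, 4, 2, 1, 4, 4, 2, NULL

ticket_id=8: sla_hours >= 43 AND severity <> 'medium' → 4
ticket_id=9: sla_hours >= 29 → 1
ticket_id=10: sla_hours >= 71 AND severity IN ('high', 'critical', 'medium') → 4
ticket_id=11: sla_hours >= 43 AND severity <> 'medium' → 2
ticket_id=12: sla_hours >= 71 AND severity IN ('high', 'critical', 'medium') → 1
ticket_id=13: sla_hours >= 71 AND severity IN ('high', 'critical', 'medium') → 4
ticket_id=14: sla_hours >= 29 → 4
ticket_id=15: sla_hours >= 43 AND severity <> 'medium' → 2
ticket_id=16: (no match → NULL) → NULL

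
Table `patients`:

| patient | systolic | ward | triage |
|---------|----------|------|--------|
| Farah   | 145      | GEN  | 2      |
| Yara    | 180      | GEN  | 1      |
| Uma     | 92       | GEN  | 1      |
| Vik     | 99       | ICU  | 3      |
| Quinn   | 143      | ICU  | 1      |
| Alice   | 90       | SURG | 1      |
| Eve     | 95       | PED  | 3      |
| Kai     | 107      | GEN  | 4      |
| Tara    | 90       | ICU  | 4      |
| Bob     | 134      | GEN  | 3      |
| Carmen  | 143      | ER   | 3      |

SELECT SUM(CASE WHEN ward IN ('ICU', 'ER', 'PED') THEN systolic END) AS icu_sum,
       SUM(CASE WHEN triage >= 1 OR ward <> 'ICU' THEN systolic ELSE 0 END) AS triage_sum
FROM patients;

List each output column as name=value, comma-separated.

[icu_sum: ward IN ('ICU', 'ER', 'PED')]
patient=Farah: ✗
patient=Yara: ✗
patient=Uma: ✗
patient=Vik: ✓ → 99
patient=Quinn: ✓ → 143
patient=Alice: ✗
patient=Eve: ✓ → 95
patient=Kai: ✗
patient=Tara: ✓ → 90
patient=Bob: ✗
patient=Carmen: ✓ → 143
icu_sum = 99 + 143 + 95 + 90 + 143 = 570
—
[triage_sum: triage >= 1 OR ward <> 'ICU']
patient=Farah: ✓ → 145
patient=Yara: ✓ → 180
patient=Uma: ✓ → 92
patient=Vik: ✓ → 99
patient=Quinn: ✓ → 143
patient=Alice: ✓ → 90
patient=Eve: ✓ → 95
patient=Kai: ✓ → 107
patient=Tara: ✓ → 90
patient=Bob: ✓ → 134
patient=Carmen: ✓ → 143
triage_sum = 145 + 180 + 92 + 99 + 143 + 90 + 95 + 107 + 90 + 134 + 143 = 1318

icu_sum=570, triage_sum=1318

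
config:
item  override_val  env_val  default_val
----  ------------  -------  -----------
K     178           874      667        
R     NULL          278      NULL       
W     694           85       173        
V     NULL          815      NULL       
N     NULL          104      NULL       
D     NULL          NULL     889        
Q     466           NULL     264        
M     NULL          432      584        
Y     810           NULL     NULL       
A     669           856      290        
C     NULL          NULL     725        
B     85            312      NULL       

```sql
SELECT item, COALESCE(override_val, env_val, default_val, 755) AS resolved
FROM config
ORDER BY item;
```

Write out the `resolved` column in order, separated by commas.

669, 85, 725, 889, 178, 432, 104, 466, 278, 815, 694, 810

item=A: override_val=669 → 669
item=B: override_val=85 → 85
item=C: override_val=NULL, env_val=NULL, default_val=725 → 725
item=D: override_val=NULL, env_val=NULL, default_val=889 → 889
item=K: override_val=178 → 178
item=M: override_val=NULL, env_val=432 → 432
item=N: override_val=NULL, env_val=104 → 104
item=Q: override_val=466 → 466
item=R: override_val=NULL, env_val=278 → 278
item=V: override_val=NULL, env_val=815 → 815
item=W: override_val=694 → 694
item=Y: override_val=810 → 810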